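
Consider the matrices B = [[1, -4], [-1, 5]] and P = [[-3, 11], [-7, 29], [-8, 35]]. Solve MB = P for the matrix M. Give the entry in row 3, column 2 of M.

Since B sits to the right of M, M = PB⁻¹.
B has determinant 1; B⁻¹ = [[5, 4], [1, 1]].
M = PB⁻¹ = [[-3, 11], [-7, 29], [-8, 35]] · [[5, 4], [1, 1]] = [[-4, -1], [-6, 1], [-5, 3]].

3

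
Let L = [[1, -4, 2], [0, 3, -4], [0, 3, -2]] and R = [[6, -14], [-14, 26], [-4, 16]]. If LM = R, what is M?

L is on the left of M, so left-multiply by L⁻¹: M = L⁻¹R.
L has determinant 6; L⁻¹ = [[1, -1/3, 5/3], [0, -1/3, 2/3], [0, -1/2, 1/2]].
M = L⁻¹R = [[1, -1/3, 5/3], [0, -1/3, 2/3], [0, -1/2, 1/2]] · [[6, -14], [-14, 26], [-4, 16]] = [[4, 4], [2, 2], [5, -5]].

M = [[4, 4], [2, 2], [5, -5]]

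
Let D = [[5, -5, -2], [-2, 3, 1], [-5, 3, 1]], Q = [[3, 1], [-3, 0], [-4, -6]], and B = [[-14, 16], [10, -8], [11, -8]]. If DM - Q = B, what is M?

M = [[0, 2], [3, -1], [-2, -1]]

DM = B + Q = [[-11, 17], [7, -8], [7, -14]].
Left-multiplying both sides by D⁻¹ gives M = D⁻¹(B + Q).
det D = -3, so D⁻¹ = [[0, 1/3, -1/3], [1, 5/3, 1/3], [-3, -10/3, -5/3]].
M = D⁻¹(B + Q) = [[0, 2], [3, -1], [-2, -1]].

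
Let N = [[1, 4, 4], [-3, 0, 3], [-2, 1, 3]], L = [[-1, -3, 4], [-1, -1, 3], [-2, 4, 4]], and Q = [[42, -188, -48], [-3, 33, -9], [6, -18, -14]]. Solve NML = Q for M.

Isolating M: multiply by N⁻¹ from the left and L⁻¹ from the right, so M = N⁻¹QL⁻¹.
N has determinant -3; N⁻¹ = [[1, 8/3, -4], [-1, -11/3, 5], [1, 3, -4]].
L has determinant -2; L⁻¹ = [[8, -14, 5/2], [1, -2, 1/2], [3, -5, 1]].
N⁻¹Q = [[10, -28, -16], [-1, -23, 11], [9, -17, -19]].
M = (N⁻¹Q)L⁻¹ = [[4, -4, -5], [2, 5, -3], [-2, 3, -5]].

M = [[4, -4, -5], [2, 5, -3], [-2, 3, -5]]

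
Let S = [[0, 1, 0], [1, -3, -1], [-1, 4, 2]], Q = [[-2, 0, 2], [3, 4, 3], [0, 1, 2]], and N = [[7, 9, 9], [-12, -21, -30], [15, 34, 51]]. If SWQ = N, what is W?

Isolating W: multiply by S⁻¹ from the left and Q⁻¹ from the right, so W = S⁻¹NQ⁻¹.
det S = -1, so S⁻¹ = [[2, 2, 1], [1, 0, 0], [-1, 1, 1]].
det Q = -4, so Q⁻¹ = [[-5/4, -1/2, 2], [3/2, 1, -3], [-3/4, -1/2, 2]].
S⁻¹N = [[5, 10, 9], [7, 9, 9], [-4, 4, 12]].
W = (S⁻¹N)Q⁻¹ = [[2, 3, -2], [-2, 1, 5], [2, 0, 4]].

W = [[2, 3, -2], [-2, 1, 5], [2, 0, 4]]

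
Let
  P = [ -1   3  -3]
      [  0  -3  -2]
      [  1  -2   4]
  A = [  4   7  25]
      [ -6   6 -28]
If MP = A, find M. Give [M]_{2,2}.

Since P sits to the right of M, M = AP⁻¹.
det P = 1, so P⁻¹ = [[-16, -6, -15], [-2, -1, -2], [3, 1, 3]].
M = AP⁻¹ = [[4, 7, 25], [-6, 6, -28]] · [[-16, -6, -15], [-2, -1, -2], [3, 1, 3]] = [[-3, -6, 1], [0, 2, -6]].

2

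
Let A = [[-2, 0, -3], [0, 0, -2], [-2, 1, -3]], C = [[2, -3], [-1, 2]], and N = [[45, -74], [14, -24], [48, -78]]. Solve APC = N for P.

P = [[-5, 2], [2, 1], [-2, 3]]

Left-multiply by A⁻¹ and right-multiply by C⁻¹: P = A⁻¹NC⁻¹.
A has determinant -4; A⁻¹ = [[-1/2, 3/4, 0], [-1, 0, 1], [0, -1/2, 0]].
C has determinant 1; C⁻¹ = [[2, 3], [1, 2]].
A⁻¹N = [[-12, 19], [3, -4], [-7, 12]].
P = (A⁻¹N)C⁻¹ = [[-5, 2], [2, 1], [-2, 3]].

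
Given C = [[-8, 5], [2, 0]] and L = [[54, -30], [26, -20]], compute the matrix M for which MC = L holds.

C is on the right of M, so right-multiply by C⁻¹: M = LC⁻¹.
det C = -10; the adjugate gives C⁻¹ = [[0, 1/2], [1/5, 4/5]].
M = LC⁻¹ = [[54, -30], [26, -20]] · [[0, 1/2], [1/5, 4/5]] = [[-6, 3], [-4, -3]].

M = [[-6, 3], [-4, -3]]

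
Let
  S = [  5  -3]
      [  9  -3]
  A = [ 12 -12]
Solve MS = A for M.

M = [[6, -2]]

S is on the right of M, so right-multiply by S⁻¹: M = AS⁻¹.
det S = 12; the adjugate gives S⁻¹ = [[-1/4, 1/4], [-3/4, 5/12]].
M = AS⁻¹ = [[12, -12]] · [[-1/4, 1/4], [-3/4, 5/12]] = [[6, -2]].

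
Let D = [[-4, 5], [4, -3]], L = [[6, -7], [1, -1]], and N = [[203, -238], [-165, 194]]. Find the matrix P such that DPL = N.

P = D⁻¹NL⁻¹ (apply D⁻¹ on the left and L⁻¹ on the right).
det D = -8; the adjugate gives D⁻¹ = [[3/8, 5/8], [1/2, 1/2]].
det L = 1, so L⁻¹ = [[-1, 7], [-1, 6]].
D⁻¹N = [[-27, 32], [19, -22]].
P = (D⁻¹N)L⁻¹ = [[-5, 3], [3, 1]].

P = [[-5, 3], [3, 1]]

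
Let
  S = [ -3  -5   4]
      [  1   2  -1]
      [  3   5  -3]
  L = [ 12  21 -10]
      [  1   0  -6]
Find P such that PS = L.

P = [[2, 3, 5], [-5, -5, -3]]

Right-multiplying both sides by S⁻¹ gives P = LS⁻¹.
det S = -1; the adjugate gives S⁻¹ = [[1, -5, 3], [0, 3, -1], [1, 0, 1]].
P = LS⁻¹ = [[12, 21, -10], [1, 0, -6]] · [[1, -5, 3], [0, 3, -1], [1, 0, 1]] = [[2, 3, 5], [-5, -5, -3]].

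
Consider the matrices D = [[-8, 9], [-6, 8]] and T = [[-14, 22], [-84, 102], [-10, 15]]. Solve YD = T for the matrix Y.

Y = [[-2, 5], [6, 6], [-1, 3]]

Since D sits to the right of Y, Y = TD⁻¹.
D has determinant -10; D⁻¹ = [[-4/5, 9/10], [-3/5, 4/5]].
Y = TD⁻¹ = [[-14, 22], [-84, 102], [-10, 15]] · [[-4/5, 9/10], [-3/5, 4/5]] = [[-2, 5], [6, 6], [-1, 3]].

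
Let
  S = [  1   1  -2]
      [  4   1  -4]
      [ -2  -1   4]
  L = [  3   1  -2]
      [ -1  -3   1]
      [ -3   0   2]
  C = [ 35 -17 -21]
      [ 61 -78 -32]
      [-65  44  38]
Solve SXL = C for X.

Isolating X: multiply by S⁻¹ from the left and L⁻¹ from the right, so X = S⁻¹CL⁻¹.
det S = -4; the adjugate gives S⁻¹ = [[0, 1/2, 1/2], [2, 0, 1], [1/2, 1/4, 3/4]].
det L = -1, so L⁻¹ = [[6, 2, 5], [1, 0, 1], [9, 3, 8]].
S⁻¹C = [[-2, -17, 3], [5, 10, -4], [-16, 5, 10]].
X = (S⁻¹C)L⁻¹ = [[-2, 5, -3], [4, -2, 3], [-1, -2, 5]].

X = [[-2, 5, -3], [4, -2, 3], [-1, -2, 5]]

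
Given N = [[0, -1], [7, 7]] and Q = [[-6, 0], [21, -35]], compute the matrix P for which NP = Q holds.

Left-multiplying both sides by N⁻¹ gives P = N⁻¹Q.
N has determinant 7; N⁻¹ = [[1, 1/7], [-1, 0]].
P = N⁻¹Q = [[1, 1/7], [-1, 0]] · [[-6, 0], [21, -35]] = [[-3, -5], [6, 0]].

P = [[-3, -5], [6, 0]]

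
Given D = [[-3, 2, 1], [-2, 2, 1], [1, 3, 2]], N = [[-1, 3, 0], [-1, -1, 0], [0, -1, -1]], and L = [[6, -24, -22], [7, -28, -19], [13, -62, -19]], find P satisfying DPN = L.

Left-multiply by D⁻¹ and right-multiply by N⁻¹: P = D⁻¹LN⁻¹.
det D = -1, so D⁻¹ = [[-1, 1, 0], [-5, 7, -1], [8, -11, 2]].
det N = -4; the adjugate gives N⁻¹ = [[-1/4, -3/4, 0], [1/4, -1/4, 0], [-1/4, 1/4, -1]].
D⁻¹L = [[1, -4, 3], [6, -14, -4], [-3, -8, -5]].
P = (D⁻¹L)N⁻¹ = [[-2, 1, -3], [-4, -2, 4], [0, 3, 5]].

P = [[-2, 1, -3], [-4, -2, 4], [0, 3, 5]]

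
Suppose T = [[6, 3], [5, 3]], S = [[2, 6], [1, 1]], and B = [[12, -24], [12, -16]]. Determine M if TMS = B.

Left-multiply by T⁻¹ and right-multiply by S⁻¹: M = T⁻¹BS⁻¹.
det T = 3; the adjugate gives T⁻¹ = [[1, -1], [-5/3, 2]].
det S = -4; the adjugate gives S⁻¹ = [[-1/4, 3/2], [1/4, -1/2]].
T⁻¹B = [[0, -8], [4, 8]].
M = (T⁻¹B)S⁻¹ = [[-2, 4], [1, 2]].

M = [[-2, 4], [1, 2]]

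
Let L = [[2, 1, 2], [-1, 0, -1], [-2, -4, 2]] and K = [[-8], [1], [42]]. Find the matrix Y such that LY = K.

Left-multiplying both sides by L⁻¹ gives Y = L⁻¹K.
det L = 4, so L⁻¹ = [[-1, -5/2, -1/4], [1, 2, 0], [1, 3/2, 1/4]].
Y = L⁻¹K = [[-1, -5/2, -1/4], [1, 2, 0], [1, 3/2, 1/4]] · [[-8], [1], [42]] = [[-5], [-6], [4]].

Y = [[-5], [-6], [4]]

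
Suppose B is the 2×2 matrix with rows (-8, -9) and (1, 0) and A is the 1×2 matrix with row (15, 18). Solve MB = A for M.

M = [[-2, -1]]

Right-multiplying both sides by B⁻¹ gives M = AB⁻¹.
det B = 9; the adjugate gives B⁻¹ = [[0, 1], [-1/9, -8/9]].
M = AB⁻¹ = [[15, 18]] · [[0, 1], [-1/9, -8/9]] = [[-2, -1]].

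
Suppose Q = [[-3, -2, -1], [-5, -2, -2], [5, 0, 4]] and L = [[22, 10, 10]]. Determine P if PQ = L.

Q is on the right of P, so right-multiply by Q⁻¹: P = LQ⁻¹.
Q has determinant -6; Q⁻¹ = [[4/3, -4/3, -1/3], [-5/3, 7/6, 1/6], [-5/3, 5/3, 2/3]].
P = LQ⁻¹ = [[22, 10, 10]] · [[4/3, -4/3, -1/3], [-5/3, 7/6, 1/6], [-5/3, 5/3, 2/3]] = [[-4, -1, 1]].

P = [[-4, -1, 1]]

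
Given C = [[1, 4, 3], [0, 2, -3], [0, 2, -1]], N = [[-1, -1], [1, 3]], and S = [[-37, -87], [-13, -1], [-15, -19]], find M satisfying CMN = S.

M = [[1, -1], [5, -3], [-3, -4]]

Isolating M: multiply by C⁻¹ from the left and N⁻¹ from the right, so M = C⁻¹SN⁻¹.
C has determinant 4; C⁻¹ = [[1, 5/2, -9/2], [0, -1/4, 3/4], [0, -1/2, 1/2]].
N has determinant -2; N⁻¹ = [[-3/2, -1/2], [1/2, 1/2]].
C⁻¹S = [[-2, -4], [-8, -14], [-1, -9]].
M = (C⁻¹S)N⁻¹ = [[1, -1], [5, -3], [-3, -4]].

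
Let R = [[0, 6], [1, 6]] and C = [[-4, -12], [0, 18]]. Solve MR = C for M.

R is on the right of M, so right-multiply by R⁻¹: M = CR⁻¹.
R has determinant -6; R⁻¹ = [[-1, 1], [1/6, 0]].
M = CR⁻¹ = [[-4, -12], [0, 18]] · [[-1, 1], [1/6, 0]] = [[2, -4], [3, 0]].

M = [[2, -4], [3, 0]]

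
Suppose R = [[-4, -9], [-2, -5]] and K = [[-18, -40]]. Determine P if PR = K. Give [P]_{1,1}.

5

Right-multiplying both sides by R⁻¹ gives P = KR⁻¹.
det R = 2, so R⁻¹ = [[-5/2, 9/2], [1, -2]].
P = KR⁻¹ = [[-18, -40]] · [[-5/2, 9/2], [1, -2]] = [[5, -1]].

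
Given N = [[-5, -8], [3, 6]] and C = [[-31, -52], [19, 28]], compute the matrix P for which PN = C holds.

P = [[5, -2], [-5, -2]]

Right-multiplying both sides by N⁻¹ gives P = CN⁻¹.
det N = -6, so N⁻¹ = [[-1, -4/3], [1/2, 5/6]].
P = CN⁻¹ = [[-31, -52], [19, 28]] · [[-1, -4/3], [1/2, 5/6]] = [[5, -2], [-5, -2]].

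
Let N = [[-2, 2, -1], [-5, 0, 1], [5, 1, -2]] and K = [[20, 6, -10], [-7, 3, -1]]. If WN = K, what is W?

W = [[0, 2, 6], [1, 2, 1]]

Right-multiplying both sides by N⁻¹ gives W = KN⁻¹.
N has determinant -3; N⁻¹ = [[1/3, -1, -2/3], [5/3, -3, -7/3], [5/3, -4, -10/3]].
W = KN⁻¹ = [[20, 6, -10], [-7, 3, -1]] · [[1/3, -1, -2/3], [5/3, -3, -7/3], [5/3, -4, -10/3]] = [[0, 2, 6], [1, 2, 1]].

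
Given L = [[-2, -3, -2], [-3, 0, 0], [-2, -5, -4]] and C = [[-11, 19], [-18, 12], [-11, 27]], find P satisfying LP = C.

Left-multiplying both sides by L⁻¹ gives P = L⁻¹C.
det L = 6; the adjugate gives L⁻¹ = [[0, -1/3, 0], [-2, 2/3, 1], [5/2, -2/3, -3/2]].
P = L⁻¹C = [[0, -1/3, 0], [-2, 2/3, 1], [5/2, -2/3, -3/2]] · [[-11, 19], [-18, 12], [-11, 27]] = [[6, -4], [-1, -3], [1, -1]].

P = [[6, -4], [-1, -3], [1, -1]]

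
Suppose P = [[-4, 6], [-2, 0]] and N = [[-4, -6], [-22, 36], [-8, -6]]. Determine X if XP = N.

Right-multiplying both sides by P⁻¹ gives X = NP⁻¹.
P has determinant 12; P⁻¹ = [[0, -1/2], [1/6, -1/3]].
X = NP⁻¹ = [[-4, -6], [-22, 36], [-8, -6]] · [[0, -1/2], [1/6, -1/3]] = [[-1, 4], [6, -1], [-1, 6]].

X = [[-1, 4], [6, -1], [-1, 6]]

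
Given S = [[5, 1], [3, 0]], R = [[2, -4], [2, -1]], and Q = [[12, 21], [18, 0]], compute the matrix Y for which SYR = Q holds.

Isolating Y: multiply by S⁻¹ from the left and R⁻¹ from the right, so Y = S⁻¹QR⁻¹.
det S = -3; the adjugate gives S⁻¹ = [[0, 1/3], [1, -5/3]].
R has determinant 6; R⁻¹ = [[-1/6, 2/3], [-1/3, 1/3]].
S⁻¹Q = [[6, 0], [-18, 21]].
Y = (S⁻¹Q)R⁻¹ = [[-1, 4], [-4, -5]].

Y = [[-1, 4], [-4, -5]]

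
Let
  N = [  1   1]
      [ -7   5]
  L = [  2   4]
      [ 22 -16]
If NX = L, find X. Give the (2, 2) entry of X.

1

Since N multiplies X on the left, X = N⁻¹L.
N has determinant 12; N⁻¹ = [[5/12, -1/12], [7/12, 1/12]].
X = N⁻¹L = [[5/12, -1/12], [7/12, 1/12]] · [[2, 4], [22, -16]] = [[-1, 3], [3, 1]].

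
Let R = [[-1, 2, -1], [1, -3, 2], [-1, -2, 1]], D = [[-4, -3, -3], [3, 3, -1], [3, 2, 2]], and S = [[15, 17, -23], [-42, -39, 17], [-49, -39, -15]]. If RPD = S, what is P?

P = [[-5, -2, 1], [4, 4, 3], [4, 0, -2]]

Isolating P: multiply by R⁻¹ from the left and D⁻¹ from the right, so P = R⁻¹SD⁻¹.
det R = -2, so R⁻¹ = [[-1/2, 0, -1/2], [3/2, 1, -1/2], [5/2, 2, -1/2]].
det D = 4; the adjugate gives D⁻¹ = [[2, 0, 3], [-9/4, 1/4, -13/4], [-3/4, -1/4, -3/4]].
R⁻¹S = [[17, 11, 19], [5, 6, -10], [-22, -16, -16]].
P = (R⁻¹S)D⁻¹ = [[-5, -2, 1], [4, 4, 3], [4, 0, -2]].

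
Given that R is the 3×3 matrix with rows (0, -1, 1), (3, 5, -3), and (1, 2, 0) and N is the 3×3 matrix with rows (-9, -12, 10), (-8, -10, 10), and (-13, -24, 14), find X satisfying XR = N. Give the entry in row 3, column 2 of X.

R is on the right of X, so right-multiply by R⁻¹: X = NR⁻¹.
R has determinant 4; R⁻¹ = [[3/2, 1/2, -1/2], [-3/4, -1/4, 3/4], [1/4, -1/4, 3/4]].
X = NR⁻¹ = [[-9, -12, 10], [-8, -10, 10], [-13, -24, 14]] · [[3/2, 1/2, -1/2], [-3/4, -1/4, 3/4], [1/4, -1/4, 3/4]] = [[-2, -4, 3], [-2, -4, 4], [2, -4, -1]].

-4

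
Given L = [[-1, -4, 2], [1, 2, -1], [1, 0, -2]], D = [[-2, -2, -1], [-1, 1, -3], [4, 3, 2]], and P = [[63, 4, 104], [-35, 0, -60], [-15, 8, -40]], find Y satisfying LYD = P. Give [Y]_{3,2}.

Left-multiply by L⁻¹ and right-multiply by D⁻¹: Y = L⁻¹PD⁻¹.
L has determinant -4; L⁻¹ = [[1, 2, 0], [-1/4, 0, -1/4], [1/2, 1, -1/2]].
det D = 5, so D⁻¹ = [[11/5, 1/5, 7/5], [-2, 0, -1], [-7/5, -2/5, -4/5]].
L⁻¹P = [[-7, 4, -16], [-12, -3, -16], [4, -2, 12]].
Y = (L⁻¹P)D⁻¹ = [[-1, 5, -1], [2, 4, -1], [-4, -4, -2]].

-4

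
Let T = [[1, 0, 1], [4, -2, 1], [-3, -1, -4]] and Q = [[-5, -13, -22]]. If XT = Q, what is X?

X = [[-6, 4, 5]]

Since T sits to the right of X, X = QT⁻¹.
det T = -1, so T⁻¹ = [[-9, 1, -2], [-13, 1, -3], [10, -1, 2]].
X = QT⁻¹ = [[-5, -13, -22]] · [[-9, 1, -2], [-13, 1, -3], [10, -1, 2]] = [[-6, 4, 5]].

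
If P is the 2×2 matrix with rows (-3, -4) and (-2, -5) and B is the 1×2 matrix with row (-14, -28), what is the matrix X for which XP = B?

P is on the right of X, so right-multiply by P⁻¹: X = BP⁻¹.
det P = 7; the adjugate gives P⁻¹ = [[-5/7, 4/7], [2/7, -3/7]].
X = BP⁻¹ = [[-14, -28]] · [[-5/7, 4/7], [2/7, -3/7]] = [[2, 4]].

X = [[2, 4]]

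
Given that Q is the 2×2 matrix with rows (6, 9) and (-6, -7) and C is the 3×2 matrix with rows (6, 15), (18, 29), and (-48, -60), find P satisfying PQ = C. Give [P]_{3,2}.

Q is on the right of P, so right-multiply by Q⁻¹: P = CQ⁻¹.
det Q = 12; the adjugate gives Q⁻¹ = [[-7/12, -3/4], [1/2, 1/2]].
P = CQ⁻¹ = [[6, 15], [18, 29], [-48, -60]] · [[-7/12, -3/4], [1/2, 1/2]] = [[4, 3], [4, 1], [-2, 6]].

6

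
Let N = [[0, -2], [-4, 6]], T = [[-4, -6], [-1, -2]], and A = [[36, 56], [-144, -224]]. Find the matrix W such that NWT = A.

W = [[-2, -1], [4, 2]]

W = N⁻¹AT⁻¹ (apply N⁻¹ on the left and T⁻¹ on the right).
det N = -8; the adjugate gives N⁻¹ = [[-3/4, -1/4], [-1/2, 0]].
det T = 2, so T⁻¹ = [[-1, 3], [1/2, -2]].
N⁻¹A = [[9, 14], [-18, -28]].
W = (N⁻¹A)T⁻¹ = [[-2, -1], [4, 2]].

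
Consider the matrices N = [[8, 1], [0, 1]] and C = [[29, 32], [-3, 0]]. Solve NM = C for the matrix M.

M = [[4, 4], [-3, 0]]

N is on the left of M, so left-multiply by N⁻¹: M = N⁻¹C.
N has determinant 8; N⁻¹ = [[1/8, -1/8], [0, 1]].
M = N⁻¹C = [[1/8, -1/8], [0, 1]] · [[29, 32], [-3, 0]] = [[4, 4], [-3, 0]].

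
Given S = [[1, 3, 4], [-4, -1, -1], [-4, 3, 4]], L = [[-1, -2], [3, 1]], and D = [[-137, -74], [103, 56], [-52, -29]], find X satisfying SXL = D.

X = S⁻¹DL⁻¹ (apply S⁻¹ on the left and L⁻¹ on the right).
det S = -5, so S⁻¹ = [[1/5, 0, -1/5], [-4, -4, 3], [16/5, 3, -11/5]].
det L = 5; the adjugate gives L⁻¹ = [[1/5, 2/5], [-3/5, -1/5]].
S⁻¹D = [[-17, -9], [-20, -15], [-15, -5]].
X = (S⁻¹D)L⁻¹ = [[2, -5], [5, -5], [0, -5]].

X = [[2, -5], [5, -5], [0, -5]]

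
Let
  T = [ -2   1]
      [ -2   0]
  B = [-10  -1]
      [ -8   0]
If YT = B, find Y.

Y = [[-1, 6], [0, 4]]

T is on the right of Y, so right-multiply by T⁻¹: Y = BT⁻¹.
det T = 2; the adjugate gives T⁻¹ = [[0, -1/2], [1, -1]].
Y = BT⁻¹ = [[-10, -1], [-8, 0]] · [[0, -1/2], [1, -1]] = [[-1, 6], [0, 4]].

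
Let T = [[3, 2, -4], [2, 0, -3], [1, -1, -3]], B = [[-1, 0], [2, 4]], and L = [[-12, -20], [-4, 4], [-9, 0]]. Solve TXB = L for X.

X = T⁻¹LB⁻¹ (apply T⁻¹ on the left and B⁻¹ on the right).
det T = 5; the adjugate gives T⁻¹ = [[-3/5, 2, -6/5], [3/5, -1, 1/5], [-2/5, 1, -4/5]].
det B = -4, so B⁻¹ = [[-1, 0], [1/2, 1/4]].
T⁻¹L = [[10, 20], [-5, -16], [8, 12]].
X = (T⁻¹L)B⁻¹ = [[0, 5], [-3, -4], [-2, 3]].

X = [[0, 5], [-3, -4], [-2, 3]]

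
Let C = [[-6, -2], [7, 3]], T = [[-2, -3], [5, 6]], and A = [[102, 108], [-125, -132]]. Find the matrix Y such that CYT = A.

Y = [[-3, -4], [-3, -3]]

Left-multiply by C⁻¹ and right-multiply by T⁻¹: Y = C⁻¹AT⁻¹.
C has determinant -4; C⁻¹ = [[-3/4, -1/2], [7/4, 3/2]].
T has determinant 3; T⁻¹ = [[2, 1], [-5/3, -2/3]].
C⁻¹A = [[-14, -15], [-9, -9]].
Y = (C⁻¹A)T⁻¹ = [[-3, -4], [-3, -3]].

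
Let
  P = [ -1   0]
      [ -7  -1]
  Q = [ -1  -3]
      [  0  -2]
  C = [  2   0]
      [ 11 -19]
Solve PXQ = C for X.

X = [[2, -3], [-3, -5]]

Left-multiply by P⁻¹ and right-multiply by Q⁻¹: X = P⁻¹CQ⁻¹.
det P = 1; the adjugate gives P⁻¹ = [[-1, 0], [7, -1]].
Q has determinant 2; Q⁻¹ = [[-1, 3/2], [0, -1/2]].
P⁻¹C = [[-2, 0], [3, 19]].
X = (P⁻¹C)Q⁻¹ = [[2, -3], [-3, -5]].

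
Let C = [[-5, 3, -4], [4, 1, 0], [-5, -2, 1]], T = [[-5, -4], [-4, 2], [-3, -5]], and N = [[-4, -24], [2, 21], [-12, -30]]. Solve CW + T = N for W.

W = [[1, 5], [2, -1], [0, -2]]

CW = N − T = [[1, -20], [6, 19], [-9, -25]].
Since C multiplies W on the left, W = C⁻¹(N − T).
det C = -5; the adjugate gives C⁻¹ = [[-1/5, -1, -4/5], [4/5, 5, 16/5], [3/5, 5, 17/5]].
W = C⁻¹(N − T) = [[1, 5], [2, -1], [0, -2]].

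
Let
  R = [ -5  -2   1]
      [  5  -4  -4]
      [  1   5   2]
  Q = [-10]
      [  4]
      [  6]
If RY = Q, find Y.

Y = [[4], [-2], [6]]

Left-multiplying both sides by R⁻¹ gives Y = R⁻¹Q.
det R = -3, so R⁻¹ = [[-4, -3, -4], [14/3, 11/3, 5], [-29/3, -23/3, -10]].
Y = R⁻¹Q = [[-4, -3, -4], [14/3, 11/3, 5], [-29/3, -23/3, -10]] · [[-10], [4], [6]] = [[4], [-2], [6]].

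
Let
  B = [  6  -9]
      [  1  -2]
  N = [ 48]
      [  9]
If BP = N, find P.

Since B multiplies P on the left, P = B⁻¹N.
B has determinant -3; B⁻¹ = [[2/3, -3], [1/3, -2]].
P = B⁻¹N = [[2/3, -3], [1/3, -2]] · [[48], [9]] = [[5], [-2]].

P = [[5], [-2]]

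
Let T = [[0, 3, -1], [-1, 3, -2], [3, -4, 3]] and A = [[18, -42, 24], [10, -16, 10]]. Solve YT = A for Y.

Since T sits to the right of Y, Y = AT⁻¹.
det T = -4; the adjugate gives T⁻¹ = [[-1/4, 5/4, 3/4], [3/4, -3/4, -1/4], [5/4, -9/4, -3/4]].
Y = AT⁻¹ = [[18, -42, 24], [10, -16, 10]] · [[-1/4, 5/4, 3/4], [3/4, -3/4, -1/4], [5/4, -9/4, -3/4]] = [[-6, 0, 6], [-2, 2, 4]].

Y = [[-6, 0, 6], [-2, 2, 4]]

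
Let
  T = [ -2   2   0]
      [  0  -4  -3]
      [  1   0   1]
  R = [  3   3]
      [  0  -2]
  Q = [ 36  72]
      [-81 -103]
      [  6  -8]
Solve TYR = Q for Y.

Y = [[-3, 4], [3, -5], [5, 3]]

Y = T⁻¹QR⁻¹ (apply T⁻¹ on the left and R⁻¹ on the right).
det T = 2, so T⁻¹ = [[-2, -1, -3], [-3/2, -1, -3], [2, 1, 4]].
R has determinant -6; R⁻¹ = [[1/3, 1/2], [0, -1/2]].
T⁻¹Q = [[-9, -17], [9, 19], [15, 9]].
Y = (T⁻¹Q)R⁻¹ = [[-3, 4], [3, -5], [5, 3]].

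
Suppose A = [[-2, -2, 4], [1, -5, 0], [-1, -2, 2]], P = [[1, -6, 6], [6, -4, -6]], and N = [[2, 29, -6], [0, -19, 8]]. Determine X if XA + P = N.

XA = N − P = [[1, 35, -12], [-6, -15, 14]].
Right-multiplying both sides by A⁻¹ gives X = (N − P)A⁻¹.
A has determinant -4; A⁻¹ = [[5/2, 1, -5], [1/2, 0, -1], [7/4, 1/2, -3]].
X = (N − P)A⁻¹ = [[-1, -5, -4], [2, 1, 3]].

X = [[-1, -5, -4], [2, 1, 3]]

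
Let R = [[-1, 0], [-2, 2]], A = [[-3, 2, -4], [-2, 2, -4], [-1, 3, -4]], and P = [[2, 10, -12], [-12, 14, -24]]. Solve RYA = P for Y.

Y = [[4, -3, -4], [5, -2, -3]]

Y = R⁻¹PA⁻¹ (apply R⁻¹ on the left and A⁻¹ on the right).
det R = -2; the adjugate gives R⁻¹ = [[-1, 0], [-1, 1/2]].
A has determinant -4; A⁻¹ = [[-1, 1, 0], [1, -2, 1], [1, -7/4, 1/2]].
R⁻¹P = [[-2, -10, 12], [-8, -3, 0]].
Y = (R⁻¹P)A⁻¹ = [[4, -3, -4], [5, -2, -3]].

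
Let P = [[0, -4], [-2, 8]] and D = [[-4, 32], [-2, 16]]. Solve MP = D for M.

P is on the right of M, so right-multiply by P⁻¹: M = DP⁻¹.
P has determinant -8; P⁻¹ = [[-1, -1/2], [-1/4, 0]].
M = DP⁻¹ = [[-4, 32], [-2, 16]] · [[-1, -1/2], [-1/4, 0]] = [[-4, 2], [-2, 1]].

M = [[-4, 2], [-2, 1]]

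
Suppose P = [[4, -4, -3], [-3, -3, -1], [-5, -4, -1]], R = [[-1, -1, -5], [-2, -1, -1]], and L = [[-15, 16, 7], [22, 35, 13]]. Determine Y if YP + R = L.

Y = [[-4, 1, -1], [-2, -4, -4]]

YP = L − R = [[-14, 17, 12], [24, 36, 14]].
P is on the right of Y, so right-multiply by P⁻¹: Y = (L − R)P⁻¹.
P has determinant -3; P⁻¹ = [[1/3, -8/3, 5/3], [-2/3, 19/3, -13/3], [1, -12, 8]].
Y = (L − R)P⁻¹ = [[-4, 1, -1], [-2, -4, -4]].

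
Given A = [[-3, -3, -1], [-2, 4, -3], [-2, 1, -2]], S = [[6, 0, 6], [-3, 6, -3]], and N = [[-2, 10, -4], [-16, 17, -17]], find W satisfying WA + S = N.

W = [[0, 2, 2], [1, 3, 2]]

WA = N − S = [[-8, 10, -10], [-13, 11, -14]].
Since A sits to the right of W, W = (N − S)A⁻¹.
A has determinant 3; A⁻¹ = [[-5/3, -7/3, 13/3], [2/3, 4/3, -7/3], [2, 3, -6]].
W = (N − S)A⁻¹ = [[0, 2, 2], [1, 3, 2]].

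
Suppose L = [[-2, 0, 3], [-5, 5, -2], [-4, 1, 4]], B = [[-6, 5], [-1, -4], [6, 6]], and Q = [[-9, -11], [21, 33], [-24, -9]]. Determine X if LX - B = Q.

X = [[0, 0], [2, 5], [-5, -2]]

LX = Q + B = [[-15, -6], [20, 29], [-18, -3]].
Left-multiplying both sides by L⁻¹ gives X = L⁻¹(Q + B).
det L = 1; the adjugate gives L⁻¹ = [[22, 3, -15], [28, 4, -19], [15, 2, -10]].
X = L⁻¹(Q + B) = [[0, 0], [2, 5], [-5, -2]].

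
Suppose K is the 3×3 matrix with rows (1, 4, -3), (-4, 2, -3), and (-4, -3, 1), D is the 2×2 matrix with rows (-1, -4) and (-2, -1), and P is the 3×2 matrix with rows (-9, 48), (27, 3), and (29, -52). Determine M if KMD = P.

M = [[-2, 5], [-4, 1], [-1, -1]]

M = K⁻¹PD⁻¹ (apply K⁻¹ on the left and D⁻¹ on the right).
det K = -3; the adjugate gives K⁻¹ = [[7/3, -5/3, 2], [-16/3, 11/3, -5], [-20/3, 13/3, -6]].
D has determinant -7; D⁻¹ = [[1/7, -4/7], [-2/7, 1/7]].
K⁻¹P = [[-8, 3], [2, 15], [3, 5]].
M = (K⁻¹P)D⁻¹ = [[-2, 5], [-4, 1], [-1, -1]].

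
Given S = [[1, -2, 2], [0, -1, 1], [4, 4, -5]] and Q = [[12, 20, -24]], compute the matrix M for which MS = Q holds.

M = [[-4, 4, 4]]

S is on the right of M, so right-multiply by S⁻¹: M = QS⁻¹.
S has determinant 1; S⁻¹ = [[1, -2, 0], [4, -13, -1], [4, -12, -1]].
M = QS⁻¹ = [[12, 20, -24]] · [[1, -2, 0], [4, -13, -1], [4, -12, -1]] = [[-4, 4, 4]].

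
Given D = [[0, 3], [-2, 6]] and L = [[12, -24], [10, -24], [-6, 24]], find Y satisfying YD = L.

D is on the right of Y, so right-multiply by D⁻¹: Y = LD⁻¹.
det D = 6, so D⁻¹ = [[1, -1/2], [1/3, 0]].
Y = LD⁻¹ = [[12, -24], [10, -24], [-6, 24]] · [[1, -1/2], [1/3, 0]] = [[4, -6], [2, -5], [2, 3]].

Y = [[4, -6], [2, -5], [2, 3]]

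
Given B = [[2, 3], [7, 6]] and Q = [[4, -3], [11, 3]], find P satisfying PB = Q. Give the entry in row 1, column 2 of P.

Right-multiplying both sides by B⁻¹ gives P = QB⁻¹.
det B = -9; the adjugate gives B⁻¹ = [[-2/3, 1/3], [7/9, -2/9]].
P = QB⁻¹ = [[4, -3], [11, 3]] · [[-2/3, 1/3], [7/9, -2/9]] = [[-5, 2], [-5, 3]].

2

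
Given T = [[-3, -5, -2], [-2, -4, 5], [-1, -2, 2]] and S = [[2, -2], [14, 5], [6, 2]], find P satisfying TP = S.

P = [[-2, 0], [0, 0], [2, 1]]

T is on the left of P, so left-multiply by T⁻¹: P = T⁻¹S.
T has determinant -1; T⁻¹ = [[-2, -14, 33], [1, 8, -19], [0, 1, -2]].
P = T⁻¹S = [[-2, -14, 33], [1, 8, -19], [0, 1, -2]] · [[2, -2], [14, 5], [6, 2]] = [[-2, 0], [0, 0], [2, 1]].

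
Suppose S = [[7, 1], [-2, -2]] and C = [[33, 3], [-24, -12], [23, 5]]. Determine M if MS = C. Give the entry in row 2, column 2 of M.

S is on the right of M, so right-multiply by S⁻¹: M = CS⁻¹.
det S = -12; the adjugate gives S⁻¹ = [[1/6, 1/12], [-1/6, -7/12]].
M = CS⁻¹ = [[33, 3], [-24, -12], [23, 5]] · [[1/6, 1/12], [-1/6, -7/12]] = [[5, 1], [-2, 5], [3, -1]].

5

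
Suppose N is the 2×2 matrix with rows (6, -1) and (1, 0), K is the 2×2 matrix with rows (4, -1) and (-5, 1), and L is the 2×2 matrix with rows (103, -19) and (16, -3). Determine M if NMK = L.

M = [[-1, -4], [2, 3]]

Left-multiply by N⁻¹ and right-multiply by K⁻¹: M = N⁻¹LK⁻¹.
N has determinant 1; N⁻¹ = [[0, 1], [-1, 6]].
det K = -1; the adjugate gives K⁻¹ = [[-1, -1], [-5, -4]].
N⁻¹L = [[16, -3], [-7, 1]].
M = (N⁻¹L)K⁻¹ = [[-1, -4], [2, 3]].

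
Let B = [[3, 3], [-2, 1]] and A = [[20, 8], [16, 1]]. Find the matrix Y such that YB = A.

Y = [[4, -4], [2, -5]]

Since B sits to the right of Y, Y = AB⁻¹.
B has determinant 9; B⁻¹ = [[1/9, -1/3], [2/9, 1/3]].
Y = AB⁻¹ = [[20, 8], [16, 1]] · [[1/9, -1/3], [2/9, 1/3]] = [[4, -4], [2, -5]].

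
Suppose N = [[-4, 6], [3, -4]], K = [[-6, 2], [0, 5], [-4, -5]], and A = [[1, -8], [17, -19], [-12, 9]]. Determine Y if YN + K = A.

YN = A − K = [[7, -10], [17, -24], [-8, 14]].
Right-multiplying both sides by N⁻¹ gives Y = (A − K)N⁻¹.
det N = -2; the adjugate gives N⁻¹ = [[2, 3], [3/2, 2]].
Y = (A − K)N⁻¹ = [[-1, 1], [-2, 3], [5, 4]].

Y = [[-1, 1], [-2, 3], [5, 4]]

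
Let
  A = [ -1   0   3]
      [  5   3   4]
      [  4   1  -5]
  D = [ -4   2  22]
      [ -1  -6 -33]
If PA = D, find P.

P = [[-2, 2, -4], [-2, -3, 3]]

A is on the right of P, so right-multiply by A⁻¹: P = DA⁻¹.
det A = -2, so A⁻¹ = [[19/2, -3/2, 9/2], [-41/2, 7/2, -19/2], [7/2, -1/2, 3/2]].
P = DA⁻¹ = [[-4, 2, 22], [-1, -6, -33]] · [[19/2, -3/2, 9/2], [-41/2, 7/2, -19/2], [7/2, -1/2, 3/2]] = [[-2, 2, -4], [-2, -3, 3]].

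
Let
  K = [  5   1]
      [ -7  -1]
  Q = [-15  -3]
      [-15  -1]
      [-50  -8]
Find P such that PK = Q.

P = [[-3, 0], [4, 5], [-3, 5]]

Since K sits to the right of P, P = QK⁻¹.
K has determinant 2; K⁻¹ = [[-1/2, -1/2], [7/2, 5/2]].
P = QK⁻¹ = [[-15, -3], [-15, -1], [-50, -8]] · [[-1/2, -1/2], [7/2, 5/2]] = [[-3, 0], [4, 5], [-3, 5]].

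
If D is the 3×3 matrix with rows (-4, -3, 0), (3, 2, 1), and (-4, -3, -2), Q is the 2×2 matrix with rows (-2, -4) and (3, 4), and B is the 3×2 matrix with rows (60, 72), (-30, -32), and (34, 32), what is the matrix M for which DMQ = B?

M = [[0, -3], [-2, -4], [-2, 3]]

Isolating M: multiply by D⁻¹ from the left and Q⁻¹ from the right, so M = D⁻¹BQ⁻¹.
D has determinant -2; D⁻¹ = [[1/2, 3, 3/2], [-1, -4, -2], [1/2, 0, -1/2]].
det Q = 4, so Q⁻¹ = [[1, 1], [-3/4, -1/2]].
D⁻¹B = [[-9, -12], [-8, -8], [13, 20]].
M = (D⁻¹B)Q⁻¹ = [[0, -3], [-2, -4], [-2, 3]].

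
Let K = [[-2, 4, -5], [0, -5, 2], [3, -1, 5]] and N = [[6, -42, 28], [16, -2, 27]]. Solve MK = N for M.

M = [[-6, 4, -2], [-5, -4, 2]]

Right-multiplying both sides by K⁻¹ gives M = NK⁻¹.
det K = -5; the adjugate gives K⁻¹ = [[23/5, 3, 17/5], [-6/5, -1, -4/5], [-3, -2, -2]].
M = NK⁻¹ = [[6, -42, 28], [16, -2, 27]] · [[23/5, 3, 17/5], [-6/5, -1, -4/5], [-3, -2, -2]] = [[-6, 4, -2], [-5, -4, 2]].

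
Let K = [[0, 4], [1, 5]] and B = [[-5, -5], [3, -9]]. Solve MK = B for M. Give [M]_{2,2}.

3

Right-multiplying both sides by K⁻¹ gives M = BK⁻¹.
det K = -4; the adjugate gives K⁻¹ = [[-5/4, 1], [1/4, 0]].
M = BK⁻¹ = [[-5, -5], [3, -9]] · [[-5/4, 1], [1/4, 0]] = [[5, -5], [-6, 3]].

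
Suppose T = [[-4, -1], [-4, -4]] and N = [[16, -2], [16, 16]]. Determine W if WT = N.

W = [[-6, 2], [0, -4]]

Right-multiplying both sides by T⁻¹ gives W = NT⁻¹.
det T = 12, so T⁻¹ = [[-1/3, 1/12], [1/3, -1/3]].
W = NT⁻¹ = [[16, -2], [16, 16]] · [[-1/3, 1/12], [1/3, -1/3]] = [[-6, 2], [0, -4]].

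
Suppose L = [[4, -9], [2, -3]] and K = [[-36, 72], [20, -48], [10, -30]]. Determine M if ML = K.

Since L sits to the right of M, M = KL⁻¹.
L has determinant 6; L⁻¹ = [[-1/2, 3/2], [-1/3, 2/3]].
M = KL⁻¹ = [[-36, 72], [20, -48], [10, -30]] · [[-1/2, 3/2], [-1/3, 2/3]] = [[-6, -6], [6, -2], [5, -5]].

M = [[-6, -6], [6, -2], [5, -5]]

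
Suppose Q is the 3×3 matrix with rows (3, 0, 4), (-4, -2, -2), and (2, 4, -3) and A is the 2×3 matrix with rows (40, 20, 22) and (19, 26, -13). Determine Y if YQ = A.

Since Q sits to the right of Y, Y = AQ⁻¹.
det Q = -6, so Q⁻¹ = [[-7/3, -8/3, -4/3], [8/3, 17/6, 5/3], [2, 2, 1]].
Y = AQ⁻¹ = [[40, 20, 22], [19, 26, -13]] · [[-7/3, -8/3, -4/3], [8/3, 17/6, 5/3], [2, 2, 1]] = [[4, -6, 2], [-1, -3, 5]].

Y = [[4, -6, 2], [-1, -3, 5]]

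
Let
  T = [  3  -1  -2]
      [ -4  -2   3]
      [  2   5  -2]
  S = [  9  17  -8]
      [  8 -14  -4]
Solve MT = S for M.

T is on the right of M, so right-multiply by T⁻¹: M = ST⁻¹.
det T = 1; the adjugate gives T⁻¹ = [[-11, -12, -7], [-2, -2, -1], [-16, -17, -10]].
M = ST⁻¹ = [[9, 17, -8], [8, -14, -4]] · [[-11, -12, -7], [-2, -2, -1], [-16, -17, -10]] = [[-5, -6, 0], [4, 0, -2]].

M = [[-5, -6, 0], [4, 0, -2]]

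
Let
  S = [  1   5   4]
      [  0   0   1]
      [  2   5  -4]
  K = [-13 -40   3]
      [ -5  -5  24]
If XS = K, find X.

X = [[-3, -5, -5], [3, -4, -4]]

Since S sits to the right of X, X = KS⁻¹.
det S = 5, so S⁻¹ = [[-1, 8, 1], [2/5, -12/5, -1/5], [0, 1, 0]].
X = KS⁻¹ = [[-13, -40, 3], [-5, -5, 24]] · [[-1, 8, 1], [2/5, -12/5, -1/5], [0, 1, 0]] = [[-3, -5, -5], [3, -4, -4]].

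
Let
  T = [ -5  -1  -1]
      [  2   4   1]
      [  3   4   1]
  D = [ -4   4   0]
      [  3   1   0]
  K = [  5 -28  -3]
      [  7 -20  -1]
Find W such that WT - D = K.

W = [[-4, -2, -5], [-5, -3, -3]]

WT = K + D = [[1, -24, -3], [10, -19, -1]].
T is on the right of W, so right-multiply by T⁻¹: W = (K + D)T⁻¹.
det T = 3; the adjugate gives T⁻¹ = [[0, -1, 1], [1/3, -2/3, 1], [-4/3, 17/3, -6]].
W = (K + D)T⁻¹ = [[-4, -2, -5], [-5, -3, -3]].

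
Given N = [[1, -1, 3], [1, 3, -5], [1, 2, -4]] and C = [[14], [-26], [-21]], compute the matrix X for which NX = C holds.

X = [[-1], [0], [5]]

Since N multiplies X on the left, X = N⁻¹C.
det N = -4, so N⁻¹ = [[1/2, -1/2, 1], [1/4, 7/4, -2], [1/4, 3/4, -1]].
X = N⁻¹C = [[1/2, -1/2, 1], [1/4, 7/4, -2], [1/4, 3/4, -1]] · [[14], [-26], [-21]] = [[-1], [0], [5]].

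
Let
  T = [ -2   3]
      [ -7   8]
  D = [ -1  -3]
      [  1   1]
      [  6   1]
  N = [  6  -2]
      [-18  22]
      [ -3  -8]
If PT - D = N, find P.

P = [[1, -1], [5, 1], [-5, 1]]

PT = N + D = [[5, -5], [-17, 23], [3, -7]].
Right-multiplying both sides by T⁻¹ gives P = (N + D)T⁻¹.
det T = 5, so T⁻¹ = [[8/5, -3/5], [7/5, -2/5]].
P = (N + D)T⁻¹ = [[1, -1], [5, 1], [-5, 1]].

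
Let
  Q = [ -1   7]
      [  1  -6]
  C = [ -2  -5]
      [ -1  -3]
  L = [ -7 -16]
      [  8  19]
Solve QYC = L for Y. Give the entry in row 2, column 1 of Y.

0

Isolating Y: multiply by Q⁻¹ from the left and C⁻¹ from the right, so Y = Q⁻¹LC⁻¹.
det Q = -1; the adjugate gives Q⁻¹ = [[6, 7], [1, 1]].
det C = 1; the adjugate gives C⁻¹ = [[-3, 5], [1, -2]].
Q⁻¹L = [[14, 37], [1, 3]].
Y = (Q⁻¹L)C⁻¹ = [[-5, -4], [0, -1]].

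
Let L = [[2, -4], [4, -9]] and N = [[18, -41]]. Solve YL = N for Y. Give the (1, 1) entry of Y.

-1

Since L sits to the right of Y, Y = NL⁻¹.
det L = -2, so L⁻¹ = [[9/2, -2], [2, -1]].
Y = NL⁻¹ = [[18, -41]] · [[9/2, -2], [2, -1]] = [[-1, 5]].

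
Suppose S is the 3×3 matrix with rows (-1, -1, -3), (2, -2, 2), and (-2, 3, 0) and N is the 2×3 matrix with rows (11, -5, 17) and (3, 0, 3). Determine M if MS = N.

M = [[-3, 4, 0], [-3, -3, -3]]

Right-multiplying both sides by S⁻¹ gives M = NS⁻¹.
det S = 4; the adjugate gives S⁻¹ = [[-3/2, -9/4, -2], [-1, -3/2, -1], [1/2, 5/4, 1]].
M = NS⁻¹ = [[11, -5, 17], [3, 0, 3]] · [[-3/2, -9/4, -2], [-1, -3/2, -1], [1/2, 5/4, 1]] = [[-3, 4, 0], [-3, -3, -3]].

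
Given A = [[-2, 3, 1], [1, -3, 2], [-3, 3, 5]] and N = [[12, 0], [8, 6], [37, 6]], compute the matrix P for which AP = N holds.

A is on the left of P, so left-multiply by A⁻¹: P = A⁻¹N.
det A = 3, so A⁻¹ = [[-7, -4, 3], [-11/3, -7/3, 5/3], [-2, -1, 1]].
P = A⁻¹N = [[-7, -4, 3], [-11/3, -7/3, 5/3], [-2, -1, 1]] · [[12, 0], [8, 6], [37, 6]] = [[-5, -6], [-1, -4], [5, 0]].

P = [[-5, -6], [-1, -4], [5, 0]]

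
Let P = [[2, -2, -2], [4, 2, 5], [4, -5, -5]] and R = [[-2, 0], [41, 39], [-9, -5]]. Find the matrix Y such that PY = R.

P is on the left of Y, so left-multiply by P⁻¹: Y = P⁻¹R.
det P = 6; the adjugate gives P⁻¹ = [[5/2, 0, -1], [20/3, -1/3, -3], [-14/3, 1/3, 2]].
Y = P⁻¹R = [[5/2, 0, -1], [20/3, -1/3, -3], [-14/3, 1/3, 2]] · [[-2, 0], [41, 39], [-9, -5]] = [[4, 5], [0, 2], [5, 3]].

Y = [[4, 5], [0, 2], [5, 3]]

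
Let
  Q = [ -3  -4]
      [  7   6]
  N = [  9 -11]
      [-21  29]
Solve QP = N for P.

P = [[-3, 5], [0, -1]]

Left-multiplying both sides by Q⁻¹ gives P = Q⁻¹N.
Q has determinant 10; Q⁻¹ = [[3/5, 2/5], [-7/10, -3/10]].
P = Q⁻¹N = [[3/5, 2/5], [-7/10, -3/10]] · [[9, -11], [-21, 29]] = [[-3, 5], [0, -1]].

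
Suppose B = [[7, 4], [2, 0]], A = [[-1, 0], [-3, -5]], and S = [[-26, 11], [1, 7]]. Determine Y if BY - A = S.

Y = [[-1, 1], [-5, 1]]

BY = S + A = [[-27, 11], [-2, 2]].
B is on the left of Y, so left-multiply by B⁻¹: Y = B⁻¹(S + A).
B has determinant -8; B⁻¹ = [[0, 1/2], [1/4, -7/8]].
Y = B⁻¹(S + A) = [[-1, 1], [-5, 1]].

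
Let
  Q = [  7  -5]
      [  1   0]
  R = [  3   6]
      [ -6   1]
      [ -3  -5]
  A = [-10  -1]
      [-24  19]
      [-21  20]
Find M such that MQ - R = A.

M = [[-1, 0], [-4, -2], [-3, -3]]

MQ = A + R = [[-7, 5], [-30, 20], [-24, 15]].
Right-multiplying both sides by Q⁻¹ gives M = (A + R)Q⁻¹.
det Q = 5; the adjugate gives Q⁻¹ = [[0, 1], [-1/5, 7/5]].
M = (A + R)Q⁻¹ = [[-1, 0], [-4, -2], [-3, -3]].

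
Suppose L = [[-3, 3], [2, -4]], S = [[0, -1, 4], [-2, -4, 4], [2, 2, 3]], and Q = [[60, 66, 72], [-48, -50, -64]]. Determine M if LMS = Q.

M = [[-5, 4, -4], [-3, 2, 4]]

Isolating M: multiply by L⁻¹ from the left and S⁻¹ from the right, so M = L⁻¹QS⁻¹.
L has determinant 6; L⁻¹ = [[-2/3, -1/2], [-1/3, -1/2]].
det S = 2; the adjugate gives S⁻¹ = [[-10, 11/2, 6], [7, -4, -4], [2, -1, -1]].
L⁻¹Q = [[-16, -19, -16], [4, 3, 8]].
M = (L⁻¹Q)S⁻¹ = [[-5, 4, -4], [-3, 2, 4]].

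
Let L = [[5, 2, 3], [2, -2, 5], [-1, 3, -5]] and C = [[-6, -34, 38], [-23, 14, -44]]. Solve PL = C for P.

P = [[-4, 4, -6], [-3, -1, 6]]

Right-multiplying both sides by L⁻¹ gives P = CL⁻¹.
L has determinant -3; L⁻¹ = [[5/3, -19/3, -16/3], [-5/3, 22/3, 19/3], [-4/3, 17/3, 14/3]].
P = CL⁻¹ = [[-6, -34, 38], [-23, 14, -44]] · [[5/3, -19/3, -16/3], [-5/3, 22/3, 19/3], [-4/3, 17/3, 14/3]] = [[-4, 4, -6], [-3, -1, 6]].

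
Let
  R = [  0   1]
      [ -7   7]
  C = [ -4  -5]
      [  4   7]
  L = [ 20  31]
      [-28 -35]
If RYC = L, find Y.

Y = [[-3, 3], [-2, 3]]

Isolating Y: multiply by R⁻¹ from the left and C⁻¹ from the right, so Y = R⁻¹LC⁻¹.
det R = 7; the adjugate gives R⁻¹ = [[1, -1/7], [1, 0]].
C has determinant -8; C⁻¹ = [[-7/8, -5/8], [1/2, 1/2]].
R⁻¹L = [[24, 36], [20, 31]].
Y = (R⁻¹L)C⁻¹ = [[-3, 3], [-2, 3]].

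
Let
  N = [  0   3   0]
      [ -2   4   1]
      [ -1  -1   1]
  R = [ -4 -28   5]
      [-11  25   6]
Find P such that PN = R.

P = [[-6, -1, 6], [2, 5, 1]]

N is on the right of P, so right-multiply by N⁻¹: P = RN⁻¹.
N has determinant 3; N⁻¹ = [[5/3, -1, 1], [1/3, 0, 0], [2, -1, 2]].
P = RN⁻¹ = [[-4, -28, 5], [-11, 25, 6]] · [[5/3, -1, 1], [1/3, 0, 0], [2, -1, 2]] = [[-6, -1, 6], [2, 5, 1]].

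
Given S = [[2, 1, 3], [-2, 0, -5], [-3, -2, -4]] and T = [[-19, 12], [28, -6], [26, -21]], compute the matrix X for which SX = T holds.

S is on the left of X, so left-multiply by S⁻¹: X = S⁻¹T.
det S = -1, so S⁻¹ = [[10, 2, 5], [-7, -1, -4], [-4, -1, -2]].
X = S⁻¹T = [[10, 2, 5], [-7, -1, -4], [-4, -1, -2]] · [[-19, 12], [28, -6], [26, -21]] = [[-4, 3], [1, 6], [-4, 0]].

X = [[-4, 3], [1, 6], [-4, 0]]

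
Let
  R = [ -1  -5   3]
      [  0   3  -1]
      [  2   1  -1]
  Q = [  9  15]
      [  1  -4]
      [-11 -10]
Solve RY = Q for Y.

Left-multiplying both sides by R⁻¹ gives Y = R⁻¹Q.
det R = -6, so R⁻¹ = [[1/3, 1/3, 2/3], [1/3, 5/6, 1/6], [1, 3/2, 1/2]].
Y = R⁻¹Q = [[1/3, 1/3, 2/3], [1/3, 5/6, 1/6], [1, 3/2, 1/2]] · [[9, 15], [1, -4], [-11, -10]] = [[-4, -3], [2, 0], [5, 4]].

Y = [[-4, -3], [2, 0], [5, 4]]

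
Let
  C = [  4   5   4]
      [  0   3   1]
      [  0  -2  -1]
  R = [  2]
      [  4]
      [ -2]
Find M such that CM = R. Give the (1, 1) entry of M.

Since C multiplies M on the left, M = C⁻¹R.
det C = -4, so C⁻¹ = [[1/4, 3/4, 7/4], [0, 1, 1], [0, -2, -3]].
M = C⁻¹R = [[1/4, 3/4, 7/4], [0, 1, 1], [0, -2, -3]] · [[2], [4], [-2]] = [[0], [2], [-2]].

0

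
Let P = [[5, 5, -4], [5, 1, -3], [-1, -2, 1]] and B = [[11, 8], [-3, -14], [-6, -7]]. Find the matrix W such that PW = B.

W = [[2, -5], [5, 5], [6, -2]]

Since P multiplies W on the left, W = P⁻¹B.
det P = 1, so P⁻¹ = [[-5, 3, -11], [-2, 1, -5], [-9, 5, -20]].
W = P⁻¹B = [[-5, 3, -11], [-2, 1, -5], [-9, 5, -20]] · [[11, 8], [-3, -14], [-6, -7]] = [[2, -5], [5, 5], [6, -2]].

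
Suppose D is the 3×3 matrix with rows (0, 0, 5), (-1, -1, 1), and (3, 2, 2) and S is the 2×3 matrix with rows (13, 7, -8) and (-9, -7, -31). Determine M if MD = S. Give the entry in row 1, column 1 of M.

Since D sits to the right of M, M = SD⁻¹.
det D = 5; the adjugate gives D⁻¹ = [[-4/5, 2, 1], [1, -3, -1], [1/5, 0, 0]].
M = SD⁻¹ = [[13, 7, -8], [-9, -7, -31]] · [[-4/5, 2, 1], [1, -3, -1], [1/5, 0, 0]] = [[-5, 5, 6], [-6, 3, -2]].

-5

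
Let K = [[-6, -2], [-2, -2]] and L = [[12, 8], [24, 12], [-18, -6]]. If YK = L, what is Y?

Y = [[-1, -3], [-3, -3], [3, 0]]

Right-multiplying both sides by K⁻¹ gives Y = LK⁻¹.
det K = 8, so K⁻¹ = [[-1/4, 1/4], [1/4, -3/4]].
Y = LK⁻¹ = [[12, 8], [24, 12], [-18, -6]] · [[-1/4, 1/4], [1/4, -3/4]] = [[-1, -3], [-3, -3], [3, 0]].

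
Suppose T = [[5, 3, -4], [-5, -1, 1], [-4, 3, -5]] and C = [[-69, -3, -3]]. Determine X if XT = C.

Right-multiplying both sides by T⁻¹ gives X = CT⁻¹.
det T = -1, so T⁻¹ = [[-2, -3, 1], [29, 41, -15], [19, 27, -10]].
X = CT⁻¹ = [[-69, -3, -3]] · [[-2, -3, 1], [29, 41, -15], [19, 27, -10]] = [[-6, 3, 6]].

X = [[-6, 3, 6]]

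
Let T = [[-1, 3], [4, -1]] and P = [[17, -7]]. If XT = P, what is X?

X = [[-1, 4]]

T is on the right of X, so right-multiply by T⁻¹: X = PT⁻¹.
det T = -11, so T⁻¹ = [[1/11, 3/11], [4/11, 1/11]].
X = PT⁻¹ = [[17, -7]] · [[1/11, 3/11], [4/11, 1/11]] = [[-1, 4]].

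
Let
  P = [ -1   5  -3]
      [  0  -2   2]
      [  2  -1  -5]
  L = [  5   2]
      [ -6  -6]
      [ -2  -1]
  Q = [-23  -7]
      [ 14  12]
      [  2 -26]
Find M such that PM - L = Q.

M = [[-2, 0], [-4, 2], [0, 5]]

PM = Q + L = [[-18, -5], [8, 6], [0, -27]].
Left-multiplying both sides by P⁻¹ gives M = P⁻¹(Q + L).
det P = -4; the adjugate gives P⁻¹ = [[-3, -7, -1], [-1, -11/4, -1/2], [-1, -9/4, -1/2]].
M = P⁻¹(Q + L) = [[-2, 0], [-4, 2], [0, 5]].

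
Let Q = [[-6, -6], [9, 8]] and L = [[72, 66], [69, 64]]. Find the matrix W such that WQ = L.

Q is on the right of W, so right-multiply by Q⁻¹: W = LQ⁻¹.
Q has determinant 6; Q⁻¹ = [[4/3, 1], [-3/2, -1]].
W = LQ⁻¹ = [[72, 66], [69, 64]] · [[4/3, 1], [-3/2, -1]] = [[-3, 6], [-4, 5]].

W = [[-3, 6], [-4, 5]]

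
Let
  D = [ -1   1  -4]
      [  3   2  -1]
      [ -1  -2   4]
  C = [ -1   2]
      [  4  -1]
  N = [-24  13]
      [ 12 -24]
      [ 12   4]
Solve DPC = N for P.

P = [[-4, 2], [0, -3], [0, 0]]

Isolating P: multiply by D⁻¹ from the left and C⁻¹ from the right, so P = D⁻¹NC⁻¹.
D has determinant -1; D⁻¹ = [[-6, -4, -7], [11, 8, 13], [4, 3, 5]].
det C = -7; the adjugate gives C⁻¹ = [[1/7, 2/7], [4/7, 1/7]].
D⁻¹N = [[12, -10], [-12, 3], [0, 0]].
P = (D⁻¹N)C⁻¹ = [[-4, 2], [0, -3], [0, 0]].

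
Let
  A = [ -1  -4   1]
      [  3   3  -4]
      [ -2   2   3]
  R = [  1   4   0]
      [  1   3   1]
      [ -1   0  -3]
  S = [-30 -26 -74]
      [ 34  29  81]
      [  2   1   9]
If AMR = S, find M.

M = A⁻¹SR⁻¹ (apply A⁻¹ on the left and R⁻¹ on the right).
det A = -1, so A⁻¹ = [[-17, -14, -13], [1, 1, 1], [-12, -10, -9]].
R has determinant -1; R⁻¹ = [[9, -12, -4], [-2, 3, 1], [-3, 4, 1]].
A⁻¹S = [[8, 23, 7], [6, 4, 16], [2, 13, -3]].
M = (A⁻¹S)R⁻¹ = [[5, 1, -2], [-2, 4, -4], [1, 3, 2]].

M = [[5, 1, -2], [-2, 4, -4], [1, 3, 2]]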